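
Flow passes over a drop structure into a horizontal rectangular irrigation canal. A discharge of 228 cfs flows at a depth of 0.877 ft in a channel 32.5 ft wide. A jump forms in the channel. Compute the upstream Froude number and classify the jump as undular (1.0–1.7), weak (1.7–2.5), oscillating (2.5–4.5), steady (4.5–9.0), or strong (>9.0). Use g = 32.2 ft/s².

q = Q/b = 228/32.5 = 7.02 ft²/s; V₁ = q/y₁ = 8.00 ft/s. Fr₁ = V₁/√(g·y₁) = 1.51.
Fr₁ = 1.51 lies in the undular range.

Fr₁ = 1.51; undular jump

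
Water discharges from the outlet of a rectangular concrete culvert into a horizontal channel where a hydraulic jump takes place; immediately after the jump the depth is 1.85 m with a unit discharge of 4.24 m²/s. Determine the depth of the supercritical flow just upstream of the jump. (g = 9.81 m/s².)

y₁ = 0.759 m

V₂ = q/y₂ = 4.24/1.85 = 2.29 m/s; Fr₂ = V₂/√(g·y₂) = 0.538.
Applying the sequent-depth relation in reverse, y₁/y₂ = ½[√(1 + 8Fr₂²) − 1] = ½[√3.315 − 1] = 0.410.
y₁ = 0.410 × 1.85 = 0.759 m.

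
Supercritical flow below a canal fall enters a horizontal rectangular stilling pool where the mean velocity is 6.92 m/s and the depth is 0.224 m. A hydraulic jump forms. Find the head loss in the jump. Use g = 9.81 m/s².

Fr₁ = V₁/√(g·y₁) = 6.92/√(9.81×0.224) = 4.67.
From the momentum equation for a rectangular channel, y₂/y₁ = ½[√(1 + 8Fr₁²) − 1] = ½[√175.3 − 1] = 6.12.
y₂ = 6.12 × 0.224 = 1.37 m.
Head loss: ΔE = (y₂ − y₁)³/(4y₁y₂) = (1.37 − 0.224)³/(4×0.224×1.37) = 1.51/1.23 = 1.23 m.

ΔE = 1.23 m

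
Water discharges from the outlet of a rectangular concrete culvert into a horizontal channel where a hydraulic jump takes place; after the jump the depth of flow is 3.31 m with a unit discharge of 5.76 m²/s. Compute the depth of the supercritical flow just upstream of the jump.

V₂ = q/y₂ = 5.76/3.31 = 1.74 m/s; Fr₂ = V₂/√(g·y₂) = 0.305.
Since the conjugate-depth ratio holds either way, y₁/y₂ = ½[√(1 + 8Fr₂²) − 1] = ½[√1.746 − 1] = 0.161.
y₁ = 0.161 × 3.31 = 0.532 m.

y₁ = 0.532 m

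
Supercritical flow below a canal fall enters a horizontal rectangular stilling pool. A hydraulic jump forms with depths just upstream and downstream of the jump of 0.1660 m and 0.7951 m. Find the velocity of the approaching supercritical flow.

V₁ = 4.752 m/s

For a rectangular channel the momentum equation gives q² = ½·g·y₁·y₂·(y₁ + y₂) = ½×9.81×0.1660×0.7951×0.9611 = 0.6222.
q = √0.6222 = 0.7888 m²/s.
V₁ = q/y₁ = 0.7888/0.1660 = 4.752 m/s.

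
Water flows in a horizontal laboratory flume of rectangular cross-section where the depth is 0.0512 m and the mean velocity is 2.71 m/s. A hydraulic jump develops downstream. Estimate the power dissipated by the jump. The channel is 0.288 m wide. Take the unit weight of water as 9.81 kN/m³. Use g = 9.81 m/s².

P = 0.0618 kW

Fr₁ = V₁/√(g·y₁) = 2.71/√(9.81×0.0512) = 3.82.
Bélanger equation: y₂/y₁ = ½[√(1 + 8Fr₁²) − 1] = ½[√118.0 − 1] = 4.93.
y₂ = 4.93 × 0.0512 = 0.252 m.
Head loss: ΔE = (y₂ − y₁)³/(4y₁y₂) = (0.252 − 0.0512)³/(4×0.0512×0.252) = 0.00815/0.0517 = 0.158 m.
q = V₁·y₁ = 2.71 × 0.0512 = 0.139 m²/s. Q = q·b = 0.139 × 0.288 = 0.0400 m³/s. P = γ·Q·ΔE = 9.81 × 0.0400 × 0.158 = 0.0618 kW.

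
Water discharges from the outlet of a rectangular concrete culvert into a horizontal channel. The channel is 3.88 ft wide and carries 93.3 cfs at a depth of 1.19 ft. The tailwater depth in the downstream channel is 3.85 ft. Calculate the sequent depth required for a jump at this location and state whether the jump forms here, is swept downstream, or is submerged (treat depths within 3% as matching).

y₂ = 4.93 ft; the jump is swept downstream

q = Q/b = 93.3/3.88 = 24.0 ft²/s; V₁ = q/y₁ = 20.2 ft/s. Fr₁ = V₁/√(g·y₁) = 3.26.
From the momentum equation for a rectangular channel, y₂/y₁ = ½[√(1 + 8Fr₁²) − 1] = ½[√86.25 − 1] = 4.14.
y₂ = 4.14 × 1.19 = 4.93 ft.
Tailwater y_tw = 3.85 ft: y_tw < y₂, so the jump is swept downstream.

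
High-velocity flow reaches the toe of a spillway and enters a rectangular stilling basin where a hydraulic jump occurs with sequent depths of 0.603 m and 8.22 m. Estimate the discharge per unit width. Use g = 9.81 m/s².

For a rectangular channel the momentum equation gives q² = ½·g·y₁·y₂·(y₁ + y₂) = ½×9.81×0.603×8.22×8.82 = 215.
q = √215 = 14.6 m²/s.

q = 14.6 m²/s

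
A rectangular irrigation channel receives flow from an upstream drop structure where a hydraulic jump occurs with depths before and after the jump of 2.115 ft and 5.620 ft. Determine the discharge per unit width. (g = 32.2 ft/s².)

For a rectangular channel the momentum equation gives q² = ½·g·y₁·y₂·(y₁ + y₂) = ½×32.2×2.115×5.620×7.735 = 1480.
q = √1480 = 38.47 ft²/s.

q = 38.47 ft²/s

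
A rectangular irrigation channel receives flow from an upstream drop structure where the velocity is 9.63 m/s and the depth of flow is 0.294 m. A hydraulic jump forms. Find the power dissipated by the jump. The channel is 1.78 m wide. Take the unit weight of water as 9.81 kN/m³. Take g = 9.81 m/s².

Fr₁ = V₁/√(g·y₁) = 9.63/√(9.81×0.294) = 5.67.
From the momentum equation for a rectangular channel, y₂/y₁ = ½[√(1 + 8Fr₁²) − 1] = ½[√258.2 − 1] = 7.53.
y₂ = 7.53 × 0.294 = 2.22 m.
q = V₁·y₁ = 9.63 × 0.294 = 2.83 m²/s. V₂ = q/y₂ = 2.83/2.22 = 1.28 m/s. E₁ = y₁ + V₁²/2g = 5.02 m; E₂ = y₂ + V₂²/2g = 2.30 m. ΔE = E₁ − E₂ = 2.72 m.
Q = q·b = 2.83 × 1.78 = 5.04 m³/s. P = γ·Q·ΔE = 9.81 × 5.04 × 2.72 = 135 kW.

P = 135 kW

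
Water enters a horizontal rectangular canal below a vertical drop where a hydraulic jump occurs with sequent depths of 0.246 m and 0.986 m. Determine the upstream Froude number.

For a rectangular channel the momentum equation gives q² = ½·g·y₁·y₂·(y₁ + y₂) = ½×9.81×0.246×0.986×1.23 = 1.47.
q = √1.47 = 1.21 m²/s.
V₁ = q/y₁ = 4.92 m/s; Fr₁ = V₁/√(g·y₁) = 3.17.

Fr₁ = 3.17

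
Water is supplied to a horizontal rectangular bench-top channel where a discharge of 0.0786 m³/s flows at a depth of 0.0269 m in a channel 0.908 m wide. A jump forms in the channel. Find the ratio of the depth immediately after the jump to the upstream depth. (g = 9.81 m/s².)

q = Q/b = 0.0786/0.908 = 0.0866 m²/s; V₁ = q/y₁ = 3.22 m/s. Fr₁ = V₁/√(g·y₁) = 6.26.
Sequent-depth ratio: y₂/y₁ = ½[√(1 + 8Fr₁²) − 1] = ½[√314.9 − 1] = 8.37.

y₂/y₁ = 8.37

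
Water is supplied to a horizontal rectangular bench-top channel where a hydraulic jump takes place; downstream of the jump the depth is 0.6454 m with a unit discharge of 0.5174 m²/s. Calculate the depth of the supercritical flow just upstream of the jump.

y₁ = 0.1117 m

V₂ = q/y₂ = 0.5174/0.6454 = 0.8017 m/s; Fr₂ = V₂/√(g·y₂) = 0.3186.
From the momentum equation (using Fr₂), y₁/y₂ = ½[√(1 + 8Fr₂²) − 1] = ½[√1.8121 − 1] = 0.1731.
y₁ = 0.1731 × 0.6454 = 0.1117 m.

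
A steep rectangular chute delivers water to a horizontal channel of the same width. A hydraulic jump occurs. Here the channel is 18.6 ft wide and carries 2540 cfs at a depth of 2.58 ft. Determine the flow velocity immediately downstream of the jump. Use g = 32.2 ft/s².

V₂ = 6.85 ft/s

q = Q/b = 2540/18.6 = 137 ft²/s; V₁ = q/y₁ = 52.9 ft/s. Fr₁ = V₁/√(g·y₁) = 5.81.
Conjugate-depth relation: y₂/y₁ = ½[√(1 + 8Fr₁²) − 1] = ½[√270.8 − 1] = 7.73.
y₂ = 7.73 × 2.58 = 19.9 ft.
V₂ = q/y₂ = 137/19.9 = 6.85 ft/s.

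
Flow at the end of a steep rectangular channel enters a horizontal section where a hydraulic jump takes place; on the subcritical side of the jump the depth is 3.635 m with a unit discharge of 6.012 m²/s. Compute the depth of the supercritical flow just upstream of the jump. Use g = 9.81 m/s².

y₁ = 0.4913 m

V₂ = q/y₂ = 6.012/3.635 = 1.654 m/s; Fr₂ = V₂/√(g·y₂) = 0.2770.
Applying the sequent-depth relation in reverse, y₁/y₂ = ½[√(1 + 8Fr₂²) − 1] = ½[√1.6137 − 1] = 0.1352.
y₁ = 0.1352 × 3.635 = 0.4913 m.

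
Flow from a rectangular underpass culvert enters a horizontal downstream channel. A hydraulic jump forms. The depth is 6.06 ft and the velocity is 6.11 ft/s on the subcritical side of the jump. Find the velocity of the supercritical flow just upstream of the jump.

Fr₂ = V₂/√(g·y₂) = 6.11/√(32.2×6.06) = 0.437.
Since the conjugate-depth ratio holds either way, y₁/y₂ = ½[√(1 + 8Fr₂²) − 1] = ½[√2.531 − 1] = 0.295.
y₁ = 0.295 × 6.06 = 1.79 ft.
V₁ = q/y₁ = 37.0/1.79 = 20.7 ft/s.

V₁ = 20.7 ft/s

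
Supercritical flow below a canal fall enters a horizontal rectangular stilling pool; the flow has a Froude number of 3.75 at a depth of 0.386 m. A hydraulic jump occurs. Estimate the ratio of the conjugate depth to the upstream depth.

Fr₁ = 3.75 (given).
From the momentum equation for a rectangular channel, y₂/y₁ = ½[√(1 + 8Fr₁²) − 1] = ½[√113.5 − 1] = 4.83.

y₂/y₁ = 4.83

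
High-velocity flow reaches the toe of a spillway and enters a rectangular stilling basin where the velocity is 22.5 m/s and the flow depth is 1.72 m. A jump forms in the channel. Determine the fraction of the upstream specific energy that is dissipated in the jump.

ΔE/E₁ = 0.528 (52.8%)

Fr₁ = V₁/√(g·y₁) = 22.5/√(9.81×1.72) = 5.48.
Conjugate-depth relation: y₂/y₁ = ½[√(1 + 8Fr₁²) − 1] = ½[√241.0 − 1] = 7.26.
y₂ = 7.26 × 1.72 = 12.5 m.
E₁ = y₁ + V₁²/2g = 27.5 m. ΔE = (y₂ − y₁)³/(4y₁y₂) = 14.5 m. ΔE/E₁ = 14.5/27.5 = 0.528.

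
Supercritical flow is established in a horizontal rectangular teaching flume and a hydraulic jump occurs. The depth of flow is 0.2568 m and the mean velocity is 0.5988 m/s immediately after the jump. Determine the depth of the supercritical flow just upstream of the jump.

y₁ = 0.05937 m

Fr₂ = V₂/√(g·y₂) = 0.5988/√(9.81×0.2568) = 0.3773.
Since the conjugate-depth ratio holds either way, y₁/y₂ = ½[√(1 + 8Fr₂²) − 1] = ½[√2.1386 − 1] = 0.2312.
y₁ = 0.2312 × 0.2568 = 0.05937 m.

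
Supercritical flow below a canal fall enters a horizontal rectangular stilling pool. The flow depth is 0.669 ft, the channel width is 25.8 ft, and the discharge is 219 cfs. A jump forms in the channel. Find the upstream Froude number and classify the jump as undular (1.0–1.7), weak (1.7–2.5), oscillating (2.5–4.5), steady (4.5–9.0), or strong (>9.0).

Fr₁ = 2.73; oscillating jump

q = Q/b = 219/25.8 = 8.49 ft²/s; V₁ = q/y₁ = 12.7 ft/s. Fr₁ = V₁/√(g·y₁) = 2.73.
Fr₁ = 2.73 lies in the oscillating range.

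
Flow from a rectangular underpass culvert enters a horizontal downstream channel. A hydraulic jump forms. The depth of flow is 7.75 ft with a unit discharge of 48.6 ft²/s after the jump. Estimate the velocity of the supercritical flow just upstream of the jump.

V₁ = 24.9 ft/s

V₂ = q/y₂ = 48.6/7.75 = 6.27 ft/s; Fr₂ = V₂/√(g·y₂) = 0.397.
Applying the sequent-depth relation in reverse, y₁/y₂ = ½[√(1 + 8Fr₂²) − 1] = ½[√2.261 − 1] = 0.252.
y₁ = 0.252 × 7.75 = 1.95 ft.
V₁ = q/y₁ = 48.6/1.95 = 24.9 ft/s.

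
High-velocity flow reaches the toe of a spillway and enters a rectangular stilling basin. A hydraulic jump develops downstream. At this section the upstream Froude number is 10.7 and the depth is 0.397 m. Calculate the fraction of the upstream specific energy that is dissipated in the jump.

ΔE/E₁ = 0.744 (74.4%)

Fr₁ = 10.7 (given).
By Bélanger, y₂/y₁ = ½[√(1 + 8Fr₁²) − 1] = ½[√916.9 − 1] = 14.6.
y₂ = 14.6 × 0.397 = 5.81 m.
E₁ = y₁(1 + Fr₁²/2) = 0.397×(1 + 10.7²/2) = 23.1 m. ΔE = (y₂ − y₁)³/(4y₁y₂) = 17.2 m. ΔE/E₁ = 17.2/23.1 = 0.744.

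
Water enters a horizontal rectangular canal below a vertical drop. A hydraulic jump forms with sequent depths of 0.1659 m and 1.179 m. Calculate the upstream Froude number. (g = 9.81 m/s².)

For a rectangular channel the momentum equation gives q² = ½·g·y₁·y₂·(y₁ + y₂) = ½×9.81×0.1659×1.179×1.345 = 1.290.
q = √1.290 = 1.136 m²/s.
V₁ = q/y₁ = 6.847 m/s; Fr₁ = V₁/√(g·y₁) = 5.367.

Fr₁ = 5.367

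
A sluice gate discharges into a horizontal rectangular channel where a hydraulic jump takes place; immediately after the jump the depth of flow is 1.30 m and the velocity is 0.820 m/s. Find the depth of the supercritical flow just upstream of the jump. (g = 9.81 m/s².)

y₁ = 0.125 m

Fr₂ = V₂/√(g·y₂) = 0.820/√(9.81×1.30) = 0.230.
The Bélanger relation is symmetric: y₁/y₂ = ½[√(1 + 8Fr₂²) − 1] = ½[√1.422 − 1] = 0.0962.
y₁ = 0.0962 × 1.30 = 0.125 m.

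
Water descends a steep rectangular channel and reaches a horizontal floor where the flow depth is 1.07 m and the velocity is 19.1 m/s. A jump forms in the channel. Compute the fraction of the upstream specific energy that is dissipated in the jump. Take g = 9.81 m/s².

ΔE/E₁ = 0.557 (55.7%)

Fr₁ = V₁/√(g·y₁) = 19.1/√(9.81×1.07) = 5.90.
By Bélanger, y₂/y₁ = ½[√(1 + 8Fr₁²) − 1] = ½[√279.0 − 1] = 7.85.
y₂ = 7.85 × 1.07 = 8.40 m.
E₁ = y₁ + V₁²/2g = 19.7 m. ΔE = (y₂ − y₁)³/(4y₁y₂) = 11.0 m. ΔE/E₁ = 11.0/19.7 = 0.557.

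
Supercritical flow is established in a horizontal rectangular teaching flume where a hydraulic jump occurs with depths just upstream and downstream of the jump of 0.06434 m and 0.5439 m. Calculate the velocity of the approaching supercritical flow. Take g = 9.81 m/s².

For a rectangular channel the momentum equation gives q² = ½·g·y₁·y₂·(y₁ + y₂) = ½×9.81×0.06434×0.5439×0.6082 = 0.1044.
q = √0.1044 = 0.3231 m²/s.
V₁ = q/y₁ = 0.3231/0.06434 = 5.022 m/s.

V₁ = 5.022 m/s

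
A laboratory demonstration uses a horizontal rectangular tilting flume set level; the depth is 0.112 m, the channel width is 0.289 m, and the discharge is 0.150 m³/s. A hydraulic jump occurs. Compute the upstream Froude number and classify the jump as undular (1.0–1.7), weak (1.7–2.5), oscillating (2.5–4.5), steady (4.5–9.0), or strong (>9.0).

Fr₁ = 4.42; oscillating jump

q = Q/b = 0.150/0.289 = 0.519 m²/s; V₁ = q/y₁ = 4.63 m/s. Fr₁ = V₁/√(g·y₁) = 4.42.
Fr₁ = 4.42 lies in the oscillating range.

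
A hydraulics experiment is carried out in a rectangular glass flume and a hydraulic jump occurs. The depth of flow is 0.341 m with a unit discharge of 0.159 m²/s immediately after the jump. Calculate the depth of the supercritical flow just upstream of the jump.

V₂ = q/y₂ = 0.159/0.341 = 0.466 m/s; Fr₂ = V₂/√(g·y₂) = 0.255.
The Bélanger relation is symmetric: y₁/y₂ = ½[√(1 + 8Fr₂²) − 1] = ½[√1.520 − 1] = 0.116.
y₁ = 0.116 × 0.341 = 0.0397 m.

y₁ = 0.0397 m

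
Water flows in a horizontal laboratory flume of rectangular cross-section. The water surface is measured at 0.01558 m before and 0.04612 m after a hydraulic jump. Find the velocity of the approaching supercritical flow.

For a rectangular channel the momentum equation gives q² = ½·g·y₁·y₂·(y₁ + y₂) = ½×9.81×0.01558×0.04612×0.06170 = 0.0002175.
q = √0.0002175 = 0.01475 m²/s.
V₁ = q/y₁ = 0.01475/0.01558 = 0.9465 m/s.

V₁ = 0.9465 m/s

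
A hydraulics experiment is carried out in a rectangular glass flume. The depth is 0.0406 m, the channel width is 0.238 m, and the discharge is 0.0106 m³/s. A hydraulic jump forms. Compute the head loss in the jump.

q = Q/b = 0.0106/0.238 = 0.0445 m²/s; V₁ = q/y₁ = 1.10 m/s. Fr₁ = V₁/√(g·y₁) = 1.74.
From the momentum equation for a rectangular channel, y₂/y₁ = ½[√(1 + 8Fr₁²) − 1] = ½[√25.17 − 1] = 2.01.
y₂ = 2.01 × 0.0406 = 0.0815 m.
V₂ = q/y₂ = 0.0445/0.0815 = 0.546 m/s. E₁ = y₁ + V₁²/2g = 0.102 m; E₂ = y₂ + V₂²/2g = 0.0968 m. ΔE = E₁ − E₂ = 0.00518 m.

ΔE = 0.00518 m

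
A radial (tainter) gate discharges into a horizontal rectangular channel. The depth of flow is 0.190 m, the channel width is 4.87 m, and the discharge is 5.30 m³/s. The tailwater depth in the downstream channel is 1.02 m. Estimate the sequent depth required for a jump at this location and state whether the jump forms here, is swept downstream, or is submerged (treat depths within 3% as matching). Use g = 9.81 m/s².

q = Q/b = 5.30/4.87 = 1.09 m²/s; V₁ = q/y₁ = 5.73 m/s. Fr₁ = V₁/√(g·y₁) = 4.20.
From the momentum equation for a rectangular channel, y₂/y₁ = ½[√(1 + 8Fr₁²) − 1] = ½[√141.8 − 1] = 5.45.
y₂ = 5.45 × 0.190 = 1.04 m.
Tailwater y_tw = 1.02 m: y_tw ≈ y₂, so the jump forms here.

y₂ = 1.04 m; the jump forms here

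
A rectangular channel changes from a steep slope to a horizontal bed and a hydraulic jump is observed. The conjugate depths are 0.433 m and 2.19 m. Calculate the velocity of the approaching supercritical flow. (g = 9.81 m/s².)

V₁ = 8.07 m/s

For a rectangular channel the momentum equation gives q² = ½·g·y₁·y₂·(y₁ + y₂) = ½×9.81×0.433×2.19×2.62 = 12.2.
q = √12.2 = 3.49 m²/s.
V₁ = q/y₁ = 3.49/0.433 = 8.07 m/s.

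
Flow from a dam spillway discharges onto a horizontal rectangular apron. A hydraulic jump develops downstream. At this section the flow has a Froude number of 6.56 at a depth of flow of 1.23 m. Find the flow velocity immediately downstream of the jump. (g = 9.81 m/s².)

V₂ = 2.59 m/s

Fr₁ = 6.56 (given).
Conjugate-depth relation: y₂/y₁ = ½[√(1 + 8Fr₁²) − 1] = ½[√345.3 − 1] = 8.79.
y₂ = 8.79 × 1.23 = 10.8 m.
V₁ = Fr₁·√(g·y₁) = 6.56×√(9.81×1.23) = 22.8 m/s; q = V₁·y₁ = 28.0 m²/s.
V₂ = q/y₂ = 28.0/10.8 = 2.59 m/s.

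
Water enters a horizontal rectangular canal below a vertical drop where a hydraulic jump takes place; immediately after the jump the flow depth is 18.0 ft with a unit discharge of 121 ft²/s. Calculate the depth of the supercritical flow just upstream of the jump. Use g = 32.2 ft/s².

y₁ = 2.47 ft

V₂ = q/y₂ = 121/18.0 = 6.72 ft/s; Fr₂ = V₂/√(g·y₂) = 0.279.
Since the conjugate-depth ratio holds either way, y₁/y₂ = ½[√(1 + 8Fr₂²) − 1] = ½[√1.624 − 1] = 0.137.
y₁ = 0.137 × 18.0 = 2.47 ft.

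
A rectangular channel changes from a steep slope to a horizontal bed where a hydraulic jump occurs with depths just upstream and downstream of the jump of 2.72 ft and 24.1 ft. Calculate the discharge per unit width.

For a rectangular channel the momentum equation gives q² = ½·g·y₁·y₂·(y₁ + y₂) = ½×32.2×2.72×24.1×26.8 = 28305.
q = √28305 = 168 ft²/s.

q = 168 ft²/s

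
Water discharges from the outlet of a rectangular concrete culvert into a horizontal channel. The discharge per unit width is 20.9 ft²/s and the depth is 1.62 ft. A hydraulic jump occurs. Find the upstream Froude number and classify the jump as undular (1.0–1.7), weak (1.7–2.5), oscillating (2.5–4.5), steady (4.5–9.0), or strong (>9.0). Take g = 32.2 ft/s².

V₁ = q/y₁ = 20.9/1.62 = 12.9 ft/s. Fr₁ = V₁/√(g·y₁) = 12.9/√(32.2×1.62) = 1.79.
Fr₁ = 1.79 lies in the weak range.

Fr₁ = 1.79; weak jump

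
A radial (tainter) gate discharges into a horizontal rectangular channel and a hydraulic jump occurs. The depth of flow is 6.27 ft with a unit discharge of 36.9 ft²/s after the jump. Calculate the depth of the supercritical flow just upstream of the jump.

y₁ = 1.69 ft

V₂ = q/y₂ = 36.9/6.27 = 5.89 ft/s; Fr₂ = V₂/√(g·y₂) = 0.414.
Since the conjugate-depth ratio holds either way, y₁/y₂ = ½[√(1 + 8Fr₂²) − 1] = ½[√2.372 − 1] = 0.270.
y₁ = 0.270 × 6.27 = 1.69 ft.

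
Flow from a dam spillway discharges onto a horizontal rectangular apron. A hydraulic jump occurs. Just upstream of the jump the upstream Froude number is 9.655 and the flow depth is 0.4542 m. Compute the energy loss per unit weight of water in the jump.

ΔE = 15.52 m

Fr₁ = 9.655 (given).
By Bélanger, y₂/y₁ = ½[√(1 + 8Fr₁²) − 1] = ½[√746.75 − 1] = 13.16.
y₂ = 13.16 × 0.4542 = 5.979 m.
Head loss: ΔE = (y₂ − y₁)³/(4y₁y₂) = (5.979 − 0.4542)³/(4×0.4542×5.979) = 168.6/10.86 = 15.52 m.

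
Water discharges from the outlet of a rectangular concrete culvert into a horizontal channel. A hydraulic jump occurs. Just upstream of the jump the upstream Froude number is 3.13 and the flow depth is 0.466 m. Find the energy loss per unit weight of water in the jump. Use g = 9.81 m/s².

Fr₁ = 3.13 (given).
Sequent-depth ratio: y₂/y₁ = ½[√(1 + 8Fr₁²) − 1] = ½[√79.38 − 1] = 3.95.
y₂ = 3.95 × 0.466 = 1.84 m.
V₁ = Fr₁·√(g·y₁) = 3.13×√(9.81×0.466) = 6.69 m/s; q = V₁·y₁ = 3.12 m²/s. V₂ = q/y₂ = 3.12/1.84 = 1.69 m/s. E₁ = y₁ + V₁²/2g = 2.75 m; E₂ = y₂ + V₂²/2g = 1.99 m. ΔE = E₁ − E₂ = 0.760 m.

ΔE = 0.760 m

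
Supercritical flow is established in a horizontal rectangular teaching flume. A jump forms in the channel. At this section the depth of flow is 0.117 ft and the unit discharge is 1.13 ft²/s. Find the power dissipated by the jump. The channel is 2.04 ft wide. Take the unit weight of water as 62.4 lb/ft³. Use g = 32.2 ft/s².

V₁ = q/y₁ = 1.13/0.117 = 9.66 ft/s. Fr₁ = V₁/√(g·y₁) = 9.66/√(32.2×0.117) = 4.98.
Conjugate-depth relation: y₂/y₁ = ½[√(1 + 8Fr₁²) − 1] = ½[√199.1 − 1] = 6.55.
y₂ = 6.55 × 0.117 = 0.767 ft.
Head loss: ΔE = (y₂ − y₁)³/(4y₁y₂) = (0.767 − 0.117)³/(4×0.117×0.767) = 0.275/0.359 = 0.765 ft.
Q = q·b = 1.13 × 2.04 = 2.31 cfs. P = γ·Q·ΔE/550 = 62.4 × 2.31 × 0.765 / 550 = 0.200 hp.

P = 0.200 hp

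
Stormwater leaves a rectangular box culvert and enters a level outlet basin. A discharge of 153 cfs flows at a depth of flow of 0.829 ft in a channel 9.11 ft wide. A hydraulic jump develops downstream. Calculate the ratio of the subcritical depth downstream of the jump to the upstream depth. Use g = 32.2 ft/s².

y₂/y₁ = 5.07

q = Q/b = 153/9.11 = 16.8 ft²/s; V₁ = q/y₁ = 20.3 ft/s. Fr₁ = V₁/√(g·y₁) = 3.92.
Sequent-depth ratio: y₂/y₁ = ½[√(1 + 8Fr₁²) − 1] = ½[√124.0 − 1] = 5.07.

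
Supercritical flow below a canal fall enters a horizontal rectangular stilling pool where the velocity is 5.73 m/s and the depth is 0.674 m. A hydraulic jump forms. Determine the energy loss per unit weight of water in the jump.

Fr₁ = V₁/√(g·y₁) = 5.73/√(9.81×0.674) = 2.23.
By Bélanger, y₂/y₁ = ½[√(1 + 8Fr₁²) − 1] = ½[√40.73 − 1] = 2.69.
y₂ = 2.69 × 0.674 = 1.81 m.
q = V₁·y₁ = 5.73 × 0.674 = 3.86 m²/s. V₂ = q/y₂ = 3.86/1.81 = 2.13 m/s. E₁ = y₁ + V₁²/2g = 2.35 m; E₂ = y₂ + V₂²/2g = 2.04 m. ΔE = E₁ − E₂ = 0.303 m.

ΔE = 0.303 m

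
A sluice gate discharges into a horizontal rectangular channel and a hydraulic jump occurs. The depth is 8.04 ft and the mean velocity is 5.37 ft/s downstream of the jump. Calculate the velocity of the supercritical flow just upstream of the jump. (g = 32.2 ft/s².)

V₁ = 28.6 ft/s

Fr₂ = V₂/√(g·y₂) = 5.37/√(32.2×8.04) = 0.334.
Since the conjugate-depth ratio holds either way, y₁/y₂ = ½[√(1 + 8Fr₂²) − 1] = ½[√1.891 − 1] = 0.188.
y₁ = 0.188 × 8.04 = 1.51 ft.
V₁ = q/y₁ = 43.2/1.51 = 28.6 ft/s.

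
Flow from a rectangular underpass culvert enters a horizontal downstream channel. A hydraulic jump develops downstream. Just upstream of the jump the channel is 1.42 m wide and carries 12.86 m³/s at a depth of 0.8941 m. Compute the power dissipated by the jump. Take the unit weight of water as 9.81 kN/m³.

q = Q/b = 12.86/1.42 = 9.056 m²/s; V₁ = q/y₁ = 10.13 m/s. Fr₁ = V₁/√(g·y₁) = 3.420.
From the momentum equation for a rectangular channel, y₂/y₁ = ½[√(1 + 8Fr₁²) − 1] = ½[√94.577 − 1] = 4.363.
y₂ = 4.363 × 0.8941 = 3.901 m.
Head loss: ΔE = (y₂ − y₁)³/(4y₁y₂) = (3.901 − 0.8941)³/(4×0.8941×3.901) = 27.17/13.95 = 1.948 m.
P = γ·Q·ΔE = 9.81 × 12.86 × 1.948 = 245.8 kW.

P = 245.8 kW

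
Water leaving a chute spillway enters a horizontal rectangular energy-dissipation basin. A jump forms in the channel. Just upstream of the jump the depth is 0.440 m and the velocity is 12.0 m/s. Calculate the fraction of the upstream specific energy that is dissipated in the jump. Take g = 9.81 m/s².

ΔE/E₁ = 0.549 (54.9%)

Fr₁ = V₁/√(g·y₁) = 12.0/√(9.81×0.440) = 5.78.
Conjugate-depth relation: y₂/y₁ = ½[√(1 + 8Fr₁²) − 1] = ½[√267.9 − 1] = 7.68.
y₂ = 7.68 × 0.440 = 3.38 m.
E₁ = y₁ + V₁²/2g = 7.78 m. ΔE = (y₂ − y₁)³/(4y₁y₂) = 4.27 m. ΔE/E₁ = 4.27/7.78 = 0.549.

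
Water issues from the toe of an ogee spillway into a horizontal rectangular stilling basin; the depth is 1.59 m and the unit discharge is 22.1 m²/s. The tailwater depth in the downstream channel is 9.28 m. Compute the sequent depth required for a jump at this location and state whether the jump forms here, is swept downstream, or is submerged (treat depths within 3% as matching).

V₁ = q/y₁ = 22.1/1.59 = 13.9 m/s. Fr₁ = V₁/√(g·y₁) = 13.9/√(9.81×1.59) = 3.52.
By Bélanger, y₂/y₁ = ½[√(1 + 8Fr₁²) − 1] = ½[√100.1 − 1] = 4.50.
y₂ = 4.50 × 1.59 = 7.16 m.
Tailwater y_tw = 9.28 m: y_tw > y₂, so the jump is submerged.

y₂ = 7.16 m; the jump is submerged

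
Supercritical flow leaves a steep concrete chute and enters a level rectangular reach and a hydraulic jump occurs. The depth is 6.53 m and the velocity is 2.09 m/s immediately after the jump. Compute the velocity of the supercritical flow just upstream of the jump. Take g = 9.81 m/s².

V₁ = 17.2 m/s

Fr₂ = V₂/√(g·y₂) = 2.09/√(9.81×6.53) = 0.261.
From the momentum equation (using Fr₂), y₁/y₂ = ½[√(1 + 8Fr₂²) − 1] = ½[√1.546 − 1] = 0.122.
y₁ = 0.122 × 6.53 = 0.794 m.
V₁ = q/y₁ = 13.6/0.794 = 17.2 m/s.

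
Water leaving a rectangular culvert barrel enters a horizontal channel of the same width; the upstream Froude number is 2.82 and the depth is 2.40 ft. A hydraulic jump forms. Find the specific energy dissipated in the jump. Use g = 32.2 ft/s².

Fr₁ = 2.82 (given).
Sequent-depth ratio: y₂/y₁ = ½[√(1 + 8Fr₁²) − 1] = ½[√64.62 − 1] = 3.52.
y₂ = 3.52 × 2.40 = 8.45 ft.
Head loss: ΔE = (y₂ − y₁)³/(4y₁y₂) = (8.45 − 2.40)³/(4×2.40×8.45) = 221/81.1 = 2.73 ft.

ΔE = 2.73 ft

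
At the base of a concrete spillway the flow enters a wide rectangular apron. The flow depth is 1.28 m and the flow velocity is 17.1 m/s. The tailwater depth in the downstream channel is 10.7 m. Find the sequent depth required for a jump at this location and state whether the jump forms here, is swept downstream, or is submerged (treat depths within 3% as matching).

y₂ = 8.12 m; the jump is submerged

Fr₁ = V₁/√(g·y₁) = 17.1/√(9.81×1.28) = 4.83.
From the momentum equation for a rectangular channel, y₂/y₁ = ½[√(1 + 8Fr₁²) − 1] = ½[√187.3 − 1] = 6.34.
y₂ = 6.34 × 1.28 = 8.12 m.
Tailwater y_tw = 10.7 m: y_tw > y₂, so the jump is submerged.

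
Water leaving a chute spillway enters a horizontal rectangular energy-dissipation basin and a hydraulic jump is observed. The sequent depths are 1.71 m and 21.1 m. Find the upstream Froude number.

For a rectangular channel the momentum equation gives q² = ½·g·y₁·y₂·(y₁ + y₂) = ½×9.81×1.71×21.1×22.8 = 4037.
q = √4037 = 63.5 m²/s.
V₁ = q/y₁ = 37.2 m/s; Fr₁ = V₁/√(g·y₁) = 9.07.

Fr₁ = 9.07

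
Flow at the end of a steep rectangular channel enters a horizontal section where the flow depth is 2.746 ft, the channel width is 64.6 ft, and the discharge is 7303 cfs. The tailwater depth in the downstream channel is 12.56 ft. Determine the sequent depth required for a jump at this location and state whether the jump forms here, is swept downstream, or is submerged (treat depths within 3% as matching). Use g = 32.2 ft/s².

y₂ = 15.68 ft; the jump is swept downstream

q = Q/b = 7303/64.6 = 113.0 ft²/s; V₁ = q/y₁ = 41.17 ft/s. Fr₁ = V₁/√(g·y₁) = 4.378.
By Bélanger, y₂/y₁ = ½[√(1 + 8Fr₁²) − 1] = ½[√154.35 − 1] = 5.712.
y₂ = 5.712 × 2.746 = 15.68 ft.
Tailwater y_tw = 12.56 ft: y_tw < y₂, so the jump is swept downstream.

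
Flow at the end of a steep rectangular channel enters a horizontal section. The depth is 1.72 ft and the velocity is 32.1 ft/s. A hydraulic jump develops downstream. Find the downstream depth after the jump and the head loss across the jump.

Fr₁ = V₁/√(g·y₁) = 32.1/√(32.2×1.72) = 4.31.
From the momentum equation for a rectangular channel, y₂/y₁ = ½[√(1 + 8Fr₁²) − 1] = ½[√149.8 − 1] = 5.62.
y₂ = 5.62 × 1.72 = 9.67 ft.
q = V₁·y₁ = 32.1 × 1.72 = 55.2 ft²/s. V₂ = q/y₂ = 55.2/9.67 = 5.71 ft/s. E₁ = y₁ + V₁²/2g = 17.7 ft; E₂ = y₂ + V₂²/2g = 10.2 ft. ΔE = E₁ − E₂ = 7.55 ft.

y₂ = 9.67 ft; ΔE = 7.55 ft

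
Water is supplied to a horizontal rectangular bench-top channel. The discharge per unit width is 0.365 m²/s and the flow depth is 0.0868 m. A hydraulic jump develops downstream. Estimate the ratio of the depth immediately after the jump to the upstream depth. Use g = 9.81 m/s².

y₂/y₁ = 5.96

V₁ = q/y₁ = 0.365/0.0868 = 4.21 m/s. Fr₁ = V₁/√(g·y₁) = 4.21/√(9.81×0.0868) = 4.56.
Bélanger equation: y₂/y₁ = ½[√(1 + 8Fr₁²) − 1] = ½[√167.1 − 1] = 5.96.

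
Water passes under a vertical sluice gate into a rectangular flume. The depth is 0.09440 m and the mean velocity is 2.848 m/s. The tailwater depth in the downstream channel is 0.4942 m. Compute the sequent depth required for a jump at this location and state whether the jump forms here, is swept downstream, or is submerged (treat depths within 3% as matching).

y₂ = 0.3507 m; the jump is submerged

Fr₁ = V₁/√(g·y₁) = 2.848/√(9.81×0.09440) = 2.960.
By Bélanger, y₂/y₁ = ½[√(1 + 8Fr₁²) − 1] = ½[√71.069 − 1] = 3.715.
y₂ = 3.715 × 0.09440 = 0.3507 m.
Tailwater y_tw = 0.4942 m: y_tw > y₂, so the jump is submerged.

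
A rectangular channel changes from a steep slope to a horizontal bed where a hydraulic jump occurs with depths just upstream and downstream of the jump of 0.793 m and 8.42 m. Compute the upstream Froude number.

Fr₁ = 7.85

For a rectangular channel the momentum equation gives q² = ½·g·y₁·y₂·(y₁ + y₂) = ½×9.81×0.793×8.42×9.21 = 302.
q = √302 = 17.4 m²/s.
V₁ = q/y₁ = 21.9 m/s; Fr₁ = V₁/√(g·y₁) = 7.85.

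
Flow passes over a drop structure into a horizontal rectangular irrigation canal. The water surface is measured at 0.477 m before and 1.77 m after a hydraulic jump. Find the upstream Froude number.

For a rectangular channel the momentum equation gives q² = ½·g·y₁·y₂·(y₁ + y₂) = ½×9.81×0.477×1.77×2.25 = 9.31.
q = √9.31 = 3.05 m²/s.
V₁ = q/y₁ = 6.40 m/s; Fr₁ = V₁/√(g·y₁) = 2.96.

Fr₁ = 2.96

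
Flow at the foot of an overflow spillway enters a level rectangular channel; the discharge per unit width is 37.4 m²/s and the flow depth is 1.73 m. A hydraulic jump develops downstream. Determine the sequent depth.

y₂ = 12.0 m

V₁ = q/y₁ = 37.4/1.73 = 21.6 m/s. Fr₁ = V₁/√(g·y₁) = 21.6/√(9.81×1.73) = 5.25.
Conjugate-depth relation: y₂/y₁ = ½[√(1 + 8Fr₁²) − 1] = ½[√221.3 − 1] = 6.94.
y₂ = 6.94 × 1.73 = 12.0 m.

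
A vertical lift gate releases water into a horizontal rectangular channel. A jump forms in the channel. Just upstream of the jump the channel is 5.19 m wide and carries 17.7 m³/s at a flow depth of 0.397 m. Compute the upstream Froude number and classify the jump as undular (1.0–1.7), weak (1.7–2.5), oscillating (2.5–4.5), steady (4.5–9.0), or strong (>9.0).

Fr₁ = 4.35; oscillating jump

q = Q/b = 17.7/5.19 = 3.41 m²/s; V₁ = q/y₁ = 8.59 m/s. Fr₁ = V₁/√(g·y₁) = 4.35.
Fr₁ = 4.35 lies in the oscillating range.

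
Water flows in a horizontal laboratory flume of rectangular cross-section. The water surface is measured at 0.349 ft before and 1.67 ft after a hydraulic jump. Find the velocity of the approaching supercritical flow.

For a rectangular channel the momentum equation gives q² = ½·g·y₁·y₂·(y₁ + y₂) = ½×32.2×0.349×1.67×2.02 = 18.9.
q = √18.9 = 4.35 ft²/s.
V₁ = q/y₁ = 4.35/0.349 = 12.5 ft/s.

V₁ = 12.5 ft/s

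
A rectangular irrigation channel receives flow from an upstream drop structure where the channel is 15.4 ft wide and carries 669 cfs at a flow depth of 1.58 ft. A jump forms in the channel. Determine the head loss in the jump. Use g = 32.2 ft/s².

ΔE = 4.98 ft

q = Q/b = 669/15.4 = 43.4 ft²/s; V₁ = q/y₁ = 27.5 ft/s. Fr₁ = V₁/√(g·y₁) = 3.85.
Bélanger equation: y₂/y₁ = ½[√(1 + 8Fr₁²) − 1] = ½[√119.9 − 1] = 4.97.
y₂ = 4.97 × 1.58 = 7.86 ft.
Head loss: ΔE = (y₂ − y₁)³/(4y₁y₂) = (7.86 − 1.58)³/(4×1.58×7.86) = 248/49.7 = 4.98 ft.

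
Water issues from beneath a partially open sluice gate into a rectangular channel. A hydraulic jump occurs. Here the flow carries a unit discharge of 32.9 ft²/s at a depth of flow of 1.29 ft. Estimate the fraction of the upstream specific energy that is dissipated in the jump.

V₁ = q/y₁ = 32.9/1.29 = 25.5 ft/s. Fr₁ = V₁/√(g·y₁) = 25.5/√(32.2×1.29) = 3.96.
From the momentum equation for a rectangular channel, y₂/y₁ = ½[√(1 + 8Fr₁²) − 1] = ½[√126.3 − 1] = 5.12.
y₂ = 5.12 × 1.29 = 6.60 ft.
E₁ = y₁ + V₁²/2g = 11.4 ft. ΔE = (y₂ − y₁)³/(4y₁y₂) = 4.40 ft. ΔE/E₁ = 4.40/11.4 = 0.386.

ΔE/E₁ = 0.386 (38.6%)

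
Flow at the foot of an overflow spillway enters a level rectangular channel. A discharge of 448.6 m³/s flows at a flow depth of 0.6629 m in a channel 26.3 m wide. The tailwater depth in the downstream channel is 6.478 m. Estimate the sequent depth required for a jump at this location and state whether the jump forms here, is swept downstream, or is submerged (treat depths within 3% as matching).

q = Q/b = 448.6/26.3 = 17.06 m²/s; V₁ = q/y₁ = 25.73 m/s. Fr₁ = V₁/√(g·y₁) = 10.09.
From the momentum equation for a rectangular channel, y₂/y₁ = ½[√(1 + 8Fr₁²) − 1] = ½[√815.49 − 1] = 13.78.
y₂ = 13.78 × 0.6629 = 9.134 m.
Tailwater y_tw = 6.478 m: y_tw < y₂, so the jump is swept downstream.

y₂ = 9.134 m; the jump is swept downstream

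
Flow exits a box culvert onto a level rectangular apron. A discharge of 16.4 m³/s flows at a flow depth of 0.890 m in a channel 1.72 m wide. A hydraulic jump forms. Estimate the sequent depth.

q = Q/b = 16.4/1.72 = 9.53 m²/s; V₁ = q/y₁ = 10.7 m/s. Fr₁ = V₁/√(g·y₁) = 3.63.
Conjugate-depth relation: y₂/y₁ = ½[√(1 + 8Fr₁²) − 1] = ½[√106.2 − 1] = 4.65.
y₂ = 4.65 × 0.890 = 4.14 m.

y₂ = 4.14 m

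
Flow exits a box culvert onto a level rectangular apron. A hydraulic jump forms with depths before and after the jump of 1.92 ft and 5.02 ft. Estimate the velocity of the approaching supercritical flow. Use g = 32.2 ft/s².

V₁ = 17.1 ft/s

For a rectangular channel the momentum equation gives q² = ½·g·y₁·y₂·(y₁ + y₂) = ½×32.2×1.92×5.02×6.94 = 1077.
q = √1077 = 32.8 ft²/s.
V₁ = q/y₁ = 32.8/1.92 = 17.1 ft/s.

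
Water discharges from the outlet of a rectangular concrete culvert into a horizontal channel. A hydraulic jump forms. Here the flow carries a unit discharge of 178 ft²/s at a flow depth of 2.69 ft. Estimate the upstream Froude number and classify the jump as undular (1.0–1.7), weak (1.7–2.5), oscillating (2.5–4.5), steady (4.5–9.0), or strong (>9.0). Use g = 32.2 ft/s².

Fr₁ = 7.11; steady jump

V₁ = q/y₁ = 178/2.69 = 66.2 ft/s. Fr₁ = V₁/√(g·y₁) = 66.2/√(32.2×2.69) = 7.11.
Fr₁ = 7.11 lies in the steady range.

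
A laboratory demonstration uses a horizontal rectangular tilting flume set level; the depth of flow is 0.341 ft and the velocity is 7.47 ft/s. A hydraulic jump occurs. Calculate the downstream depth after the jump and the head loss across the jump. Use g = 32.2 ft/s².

y₂ = 0.930 ft; ΔE = 0.161 ft

Fr₁ = V₁/√(g·y₁) = 7.47/√(32.2×0.341) = 2.25.
From the momentum equation for a rectangular channel, y₂/y₁ = ½[√(1 + 8Fr₁²) − 1] = ½[√41.66 − 1] = 2.73.
y₂ = 2.73 × 0.341 = 0.930 ft.
Head loss: ΔE = (y₂ − y₁)³/(4y₁y₂) = (0.930 − 0.341)³/(4×0.341×0.930) = 0.204/1.27 = 0.161 ft.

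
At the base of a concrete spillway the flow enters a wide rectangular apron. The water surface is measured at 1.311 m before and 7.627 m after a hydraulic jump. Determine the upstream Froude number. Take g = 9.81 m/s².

Fr₁ = 4.453

For a rectangular channel the momentum equation gives q² = ½·g·y₁·y₂·(y₁ + y₂) = ½×9.81×1.311×7.627×8.938 = 438.4.
q = √438.4 = 20.94 m²/s.
V₁ = q/y₁ = 15.97 m/s; Fr₁ = V₁/√(g·y₁) = 4.453.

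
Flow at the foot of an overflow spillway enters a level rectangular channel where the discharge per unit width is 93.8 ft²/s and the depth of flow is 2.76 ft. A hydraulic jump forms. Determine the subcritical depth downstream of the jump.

y₂ = 12.8 ft

V₁ = q/y₁ = 93.8/2.76 = 34.0 ft/s. Fr₁ = V₁/√(g·y₁) = 34.0/√(32.2×2.76) = 3.61.
Sequent-depth ratio: y₂/y₁ = ½[√(1 + 8Fr₁²) − 1] = ½[√105.0 − 1] = 4.62.
y₂ = 4.62 × 2.76 = 12.8 ft.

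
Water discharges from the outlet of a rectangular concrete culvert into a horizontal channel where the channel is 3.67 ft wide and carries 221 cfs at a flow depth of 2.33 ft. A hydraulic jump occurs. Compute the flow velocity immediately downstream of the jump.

V₂ = 6.89 ft/s

q = Q/b = 221/3.67 = 60.2 ft²/s; V₁ = q/y₁ = 25.8 ft/s. Fr₁ = V₁/√(g·y₁) = 2.98.
From the momentum equation for a rectangular channel, y₂/y₁ = ½[√(1 + 8Fr₁²) − 1] = ½[√72.22 − 1] = 3.75.
y₂ = 3.75 × 2.33 = 8.74 ft.
V₂ = q/y₂ = 60.2/8.74 = 6.89 ft/s.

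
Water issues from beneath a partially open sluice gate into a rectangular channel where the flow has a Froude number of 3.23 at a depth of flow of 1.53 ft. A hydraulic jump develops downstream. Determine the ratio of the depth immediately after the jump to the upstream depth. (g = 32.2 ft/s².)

Fr₁ = 3.23 (given).
Bélanger equation: y₂/y₁ = ½[√(1 + 8Fr₁²) − 1] = ½[√84.46 − 1] = 4.10.

y₂/y₁ = 4.10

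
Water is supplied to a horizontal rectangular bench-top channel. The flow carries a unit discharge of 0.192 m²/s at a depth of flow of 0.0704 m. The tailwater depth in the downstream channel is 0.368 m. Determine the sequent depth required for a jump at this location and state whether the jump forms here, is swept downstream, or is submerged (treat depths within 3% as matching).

y₂ = 0.293 m; the jump is submerged

V₁ = q/y₁ = 0.192/0.0704 = 2.73 m/s. Fr₁ = V₁/√(g·y₁) = 2.73/√(9.81×0.0704) = 3.28.
Sequent-depth ratio: y₂/y₁ = ½[√(1 + 8Fr₁²) − 1] = ½[√87.16 − 1] = 4.17.
y₂ = 4.17 × 0.0704 = 0.293 m.
Tailwater y_tw = 0.368 m: y_tw > y₂, so the jump is submerged.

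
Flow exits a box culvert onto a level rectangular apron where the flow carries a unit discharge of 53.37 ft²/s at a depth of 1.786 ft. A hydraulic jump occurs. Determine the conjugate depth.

y₂ = 9.100 ft

V₁ = q/y₁ = 53.37/1.786 = 29.88 ft/s. Fr₁ = V₁/√(g·y₁) = 29.88/√(32.2×1.786) = 3.940.
Bélanger equation: y₂/y₁ = ½[√(1 + 8Fr₁²) − 1] = ½[√125.22 − 1] = 5.095.
y₂ = 5.095 × 1.786 = 9.100 ft.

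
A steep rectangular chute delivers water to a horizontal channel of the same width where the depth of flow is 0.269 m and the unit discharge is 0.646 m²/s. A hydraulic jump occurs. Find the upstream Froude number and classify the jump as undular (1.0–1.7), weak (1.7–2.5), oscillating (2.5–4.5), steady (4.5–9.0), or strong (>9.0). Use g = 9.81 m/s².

Fr₁ = 1.48; undular jump

V₁ = q/y₁ = 0.646/0.269 = 2.40 m/s. Fr₁ = V₁/√(g·y₁) = 2.40/√(9.81×0.269) = 1.48.
Fr₁ = 1.48 lies in the undular range.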